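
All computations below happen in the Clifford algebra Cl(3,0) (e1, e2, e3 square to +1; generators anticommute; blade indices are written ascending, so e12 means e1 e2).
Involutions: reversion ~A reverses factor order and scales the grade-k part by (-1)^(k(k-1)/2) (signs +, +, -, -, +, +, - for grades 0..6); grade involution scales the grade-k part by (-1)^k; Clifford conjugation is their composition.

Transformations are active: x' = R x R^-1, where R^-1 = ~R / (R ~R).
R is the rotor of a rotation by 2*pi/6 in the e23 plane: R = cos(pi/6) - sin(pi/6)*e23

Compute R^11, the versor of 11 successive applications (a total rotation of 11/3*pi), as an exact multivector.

Rotor phase runs at HALF the rotation angle; powers of one rotor simply add phase, so after 11 steps in e23 the phase is 11*pi/6 = 11*pi/6 and R^11 = cos(11*pi/6) - sin(11*pi/6)*e23.
cos(11*pi/6) = sqrt(3)/2 and sin(11*pi/6) = -1/2, so R^11 = sqrt(3)/2 + 1/2*e23. The net rotation is 5/3*pi (after discarding 1 full turn, each of which contributes a factor -1 to the rotor); the rotor keeps the half-angle phase exactly.
Answer: sqrt(3)/2 + 1/2*e23


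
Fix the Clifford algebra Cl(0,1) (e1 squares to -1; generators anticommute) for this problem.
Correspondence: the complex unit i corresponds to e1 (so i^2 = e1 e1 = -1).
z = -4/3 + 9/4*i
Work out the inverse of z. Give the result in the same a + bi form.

In blades: z = -4/3 + 9/4*e1.
With qbar = -4/3 - 9/4*e1 (scalar fixed, mapped units negated), z qbar = 985/144 (the sum of squared coefficients), so z^-1 = qbar / (985/144) = -192/985 - 324/985*e1; translating back:
Answer: -192/985 - 324/985*i


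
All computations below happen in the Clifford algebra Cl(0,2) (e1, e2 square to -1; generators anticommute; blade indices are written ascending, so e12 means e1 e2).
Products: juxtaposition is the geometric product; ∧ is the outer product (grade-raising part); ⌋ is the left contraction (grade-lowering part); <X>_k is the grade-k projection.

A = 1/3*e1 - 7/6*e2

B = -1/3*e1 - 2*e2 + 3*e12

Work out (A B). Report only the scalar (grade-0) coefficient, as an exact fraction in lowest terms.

step 1: -20/9 - 7/2*e1 - e2 - 19/18*e12
Answer: -20/9


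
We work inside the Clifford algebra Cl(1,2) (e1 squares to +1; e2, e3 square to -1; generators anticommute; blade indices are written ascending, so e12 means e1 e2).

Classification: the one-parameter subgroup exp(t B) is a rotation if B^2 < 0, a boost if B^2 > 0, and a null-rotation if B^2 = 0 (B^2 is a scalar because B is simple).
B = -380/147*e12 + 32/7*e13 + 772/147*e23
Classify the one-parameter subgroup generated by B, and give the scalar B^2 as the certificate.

B^2 term by term: the squares give (-380/147)^2*(e12)^2 + (32/7)^2*(e13)^2 + (772/147)^2*(e23)^2 = 144400/21609*(+1) + 1024/49*(+1) + 595984/21609*(-1) = 0 (each basis 2-blade squares to minus the product of its generators' squares); cross terms between blades sharing an index anticommute and cancel. So B^2 = 0.
Answer: null-rotation, certificate B^2 = 0. Check the certificate: B^2 = 0, and that sign is decisive whatever form B takes.


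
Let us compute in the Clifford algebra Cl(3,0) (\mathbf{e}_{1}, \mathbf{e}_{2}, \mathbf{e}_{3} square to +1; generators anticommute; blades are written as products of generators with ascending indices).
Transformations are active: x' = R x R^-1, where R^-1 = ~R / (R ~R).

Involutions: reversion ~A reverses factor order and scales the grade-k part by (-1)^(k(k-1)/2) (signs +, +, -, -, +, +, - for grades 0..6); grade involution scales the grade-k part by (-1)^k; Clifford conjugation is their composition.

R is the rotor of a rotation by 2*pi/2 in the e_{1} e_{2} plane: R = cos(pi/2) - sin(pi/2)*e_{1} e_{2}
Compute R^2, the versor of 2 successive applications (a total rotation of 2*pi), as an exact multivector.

Half-angle bookkeeping: 2 applications in e_{1} e_{2} add up to rotor phase 2*pi/2 = \pi, so R^2 = cos(\pi) - sin(\pi)*e_{1} e_{2}.
cos(\pi) = -1 and sin(\pi) = 0, so R^2 = -1. The total rotation 2*pi is 1 full turn, so every vector returns to itself, yet the rotor is -1, on the OTHER sheet of the double cover (an odd number of 2*pi turns).
Answer: -1


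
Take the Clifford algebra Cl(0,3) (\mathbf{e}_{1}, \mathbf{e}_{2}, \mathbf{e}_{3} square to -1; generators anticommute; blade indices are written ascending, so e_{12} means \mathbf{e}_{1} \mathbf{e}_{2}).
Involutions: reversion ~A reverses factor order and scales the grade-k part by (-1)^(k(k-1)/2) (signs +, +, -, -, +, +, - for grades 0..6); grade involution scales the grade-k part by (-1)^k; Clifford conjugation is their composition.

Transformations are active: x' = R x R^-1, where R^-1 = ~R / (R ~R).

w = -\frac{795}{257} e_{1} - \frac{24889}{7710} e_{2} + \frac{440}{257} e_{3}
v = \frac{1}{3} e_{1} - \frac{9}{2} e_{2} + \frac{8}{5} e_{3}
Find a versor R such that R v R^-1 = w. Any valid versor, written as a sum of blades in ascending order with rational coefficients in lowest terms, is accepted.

Reasoning: v^2 = w^2 = -\frac{20629}{900} since conjugation preserves the quadratic form; R = v + w = -\frac{2128}{771} e_{1} - \frac{29792}{3855} e_{2} + \frac{4256}{1285} e_{3} is then valid when invertible, keeping its own part and reversing (v - w)/2.
Answer: -\frac{2128}{771} e_{1} - \frac{29792}{3855} e_{2} + \frac{4256}{1285} e_{3}


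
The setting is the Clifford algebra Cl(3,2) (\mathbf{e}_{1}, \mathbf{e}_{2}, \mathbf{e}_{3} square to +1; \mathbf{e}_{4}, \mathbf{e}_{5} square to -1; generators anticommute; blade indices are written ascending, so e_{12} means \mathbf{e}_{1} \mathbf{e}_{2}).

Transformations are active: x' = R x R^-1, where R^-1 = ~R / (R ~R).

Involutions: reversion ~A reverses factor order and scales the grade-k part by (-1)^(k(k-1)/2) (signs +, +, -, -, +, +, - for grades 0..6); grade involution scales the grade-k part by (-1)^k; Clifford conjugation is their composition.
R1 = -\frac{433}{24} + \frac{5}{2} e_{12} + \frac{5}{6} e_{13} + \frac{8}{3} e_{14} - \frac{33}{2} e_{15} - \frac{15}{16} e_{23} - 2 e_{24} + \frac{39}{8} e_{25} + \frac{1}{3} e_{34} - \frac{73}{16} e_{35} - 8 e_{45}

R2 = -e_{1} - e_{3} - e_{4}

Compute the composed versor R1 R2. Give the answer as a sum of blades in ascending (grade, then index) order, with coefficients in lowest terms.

Distribute over the terms of R2 (each basis-blade product reordered to ascending indices, repeated generators contracted through their squares):
R1 (-e_{1}) = \frac{433}{24} e_{1} + \frac{5}{2} e_{2} + \frac{5}{6} e_{3} + \frac{8}{3} e_{4} - \frac{33}{2} e_{5} + \frac{15}{16} e_{123} + 2 e_{124} - \frac{39}{8} e_{125} - \frac{1}{3} e_{134} + \frac{73}{16} e_{135} + 8 e_{145}
R1 (-e_{3}) = -\frac{5}{6} e_{1} + \frac{15}{16} e_{2} + \frac{433}{24} e_{3} + \frac{1}{3} e_{4} - \frac{73}{16} e_{5} - \frac{5}{2} e_{123} + \frac{8}{3} e_{134} - \frac{33}{2} e_{135} - 2 e_{234} + \frac{39}{8} e_{235} + 8 e_{345}
R1 (-e_{4}) = \frac{8}{3} e_{1} - 2 e_{2} + \frac{1}{3} e_{3} + \frac{433}{24} e_{4} + 8 e_{5} - \frac{5}{2} e_{124} - \frac{5}{6} e_{134} - \frac{33}{2} e_{145} + \frac{15}{16} e_{234} + \frac{39}{8} e_{245} - \frac{73}{16} e_{345}
Summing the partial products and collecting blades:
Answer: \frac{159}{8} e_{1} + \frac{23}{16} e_{2} + \frac{461}{24} e_{3} + \frac{505}{24} e_{4} - \frac{209}{16} e_{5} - \frac{25}{16} e_{123} - \frac{1}{2} e_{124} - \frac{39}{8} e_{125} + \frac{3}{2} e_{134} - \frac{191}{16} e_{135} - \frac{17}{2} e_{145} - \frac{17}{16} e_{234} + \frac{39}{8} e_{235} + \frac{39}{8} e_{245} + \frac{55}{16} e_{345}


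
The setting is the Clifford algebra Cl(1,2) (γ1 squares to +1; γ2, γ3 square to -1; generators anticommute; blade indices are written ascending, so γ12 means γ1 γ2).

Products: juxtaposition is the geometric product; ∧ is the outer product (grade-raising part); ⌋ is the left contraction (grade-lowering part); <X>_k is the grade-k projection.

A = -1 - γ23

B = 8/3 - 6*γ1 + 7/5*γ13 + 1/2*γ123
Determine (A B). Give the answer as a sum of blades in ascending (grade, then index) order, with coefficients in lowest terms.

step 1: -8/3 + 13/2*γ1 + 7/5*γ12 - 7/5*γ13 - 8/3*γ23 + 11/2*γ123
Answer: -8/3 + 13/2*γ1 + 7/5*γ12 - 7/5*γ13 - 8/3*γ23 + 11/2*γ123


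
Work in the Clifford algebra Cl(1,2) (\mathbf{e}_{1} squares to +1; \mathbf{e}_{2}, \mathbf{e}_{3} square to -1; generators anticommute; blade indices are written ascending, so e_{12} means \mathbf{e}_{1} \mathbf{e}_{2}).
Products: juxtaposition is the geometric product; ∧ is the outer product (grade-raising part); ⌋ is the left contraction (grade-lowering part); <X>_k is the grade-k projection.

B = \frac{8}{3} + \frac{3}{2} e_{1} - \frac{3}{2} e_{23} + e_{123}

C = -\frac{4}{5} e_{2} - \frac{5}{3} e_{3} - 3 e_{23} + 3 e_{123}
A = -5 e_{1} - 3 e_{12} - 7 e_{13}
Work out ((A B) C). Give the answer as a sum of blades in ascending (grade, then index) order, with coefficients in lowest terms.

step 1: -\frac{15}{2} - \frac{40}{3} e_{1} + \frac{23}{2} e_{2} + \frac{15}{2} e_{3} + \frac{5}{2} e_{12} - \frac{139}{6} e_{13} - 5 e_{23} + \frac{15}{2} e_{123}
step 2: -\frac{79}{5} + \frac{8}{9} e_{1} + \frac{134}{3} e_{2} + \frac{117}{2} e_{3} + \frac{421}{6} e_{12} + \frac{524}{9} e_{13} - \frac{92}{3} e_{23} - \frac{26}{5} e_{123}
Answer: -\frac{79}{5} + \frac{8}{9} e_{1} + \frac{134}{3} e_{2} + \frac{117}{2} e_{3} + \frac{421}{6} e_{12} + \frac{524}{9} e_{13} - \frac{92}{3} e_{23} - \frac{26}{5} e_{123}


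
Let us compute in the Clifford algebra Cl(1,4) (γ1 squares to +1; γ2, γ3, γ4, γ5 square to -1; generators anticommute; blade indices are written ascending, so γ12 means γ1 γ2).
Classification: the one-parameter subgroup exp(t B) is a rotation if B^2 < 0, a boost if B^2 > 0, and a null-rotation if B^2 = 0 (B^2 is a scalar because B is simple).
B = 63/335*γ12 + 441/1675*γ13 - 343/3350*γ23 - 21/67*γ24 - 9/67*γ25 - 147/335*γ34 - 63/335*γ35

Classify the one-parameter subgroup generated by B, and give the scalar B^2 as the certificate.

B^2 term by term: the squares give (63/335)^2*(γ12)^2 + (441/1675)^2*(γ13)^2 + (-343/3350)^2*(γ23)^2 + (-21/67)^2*(γ24)^2 + (-9/67)^2*(γ25)^2 + (-147/335)^2*(γ34)^2 + (-63/335)^2*(γ35)^2 = 3969/112225*(+1) + 194481/2805625*(+1) + 117649/11222500*(-1) + 441/4489*(-1) + 81/4489*(-1) + 21609/112225*(-1) + 3969/112225*(-1) = -1/4 (each basis 2-blade squares to minus the product of its generators' squares); cross terms between blades sharing an index anticommute and cancel; the commuting (index-disjoint) pairs give grade-4 terms 2*c*c'*(blade product), which cancel blade by blade — γ1234: -18522/112225 + 18522/112225 = 0; γ1235: -7938/112225 + 7938/112225 = 0; γ2345: -2646/22445 + 2646/22445 = 0 — confirming B is simple. So B^2 = -1/4.
Answer: rotation, certificate B^2 = -1/4. One invariant decides it: the square -1/4 survives every conjugation, and its sign is exactly the classification.


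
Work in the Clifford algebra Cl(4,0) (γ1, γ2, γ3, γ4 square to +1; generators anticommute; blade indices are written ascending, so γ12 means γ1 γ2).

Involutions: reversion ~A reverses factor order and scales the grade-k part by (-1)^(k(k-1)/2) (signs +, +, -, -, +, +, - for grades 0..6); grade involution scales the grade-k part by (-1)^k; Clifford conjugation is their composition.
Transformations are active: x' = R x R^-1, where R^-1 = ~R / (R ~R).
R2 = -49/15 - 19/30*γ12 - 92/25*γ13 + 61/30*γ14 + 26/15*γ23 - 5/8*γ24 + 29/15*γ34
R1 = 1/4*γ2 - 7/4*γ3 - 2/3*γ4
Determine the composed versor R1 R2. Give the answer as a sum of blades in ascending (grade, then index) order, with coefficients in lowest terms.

Distribute over the terms of R1 (each basis-blade product reordered to ascending indices, repeated generators contracted through their squares):
(1/4*γ2) R2 = 19/120*γ1 - 49/60*γ2 + 13/30*γ3 - 5/32*γ4 + 23/25*γ123 - 61/120*γ124 + 29/60*γ234
(-7/4*γ3) R2 = -161/25*γ1 + 91/30*γ2 + 343/60*γ3 - 203/60*γ4 + 133/120*γ123 + 427/120*γ134 - 35/32*γ234
(-2/3*γ4) R2 = 61/45*γ1 - 5/12*γ2 + 58/45*γ3 + 98/45*γ4 + 19/45*γ124 + 184/75*γ134 - 52/45*γ234
Summing the partial products and collecting blades:
Answer: -8867/1800*γ1 + 9/5*γ2 + 1339/180*γ3 - 1961/1440*γ4 + 1217/600*γ123 - 31/360*γ124 + 3607/600*γ134 - 2543/1440*γ234


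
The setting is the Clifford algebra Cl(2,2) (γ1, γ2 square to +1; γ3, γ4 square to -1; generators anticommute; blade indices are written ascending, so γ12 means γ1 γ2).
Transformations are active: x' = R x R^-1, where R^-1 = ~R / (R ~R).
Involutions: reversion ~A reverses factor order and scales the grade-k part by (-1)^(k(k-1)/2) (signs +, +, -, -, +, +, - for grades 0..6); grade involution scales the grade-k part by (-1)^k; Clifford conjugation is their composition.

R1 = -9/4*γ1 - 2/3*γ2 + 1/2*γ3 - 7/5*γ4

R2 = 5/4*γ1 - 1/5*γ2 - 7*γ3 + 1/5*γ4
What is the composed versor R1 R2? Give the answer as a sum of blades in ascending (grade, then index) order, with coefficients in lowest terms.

Distribute over the terms of R1 (each basis-blade product reordered to ascending indices, repeated generators contracted through their squares):
(-9/4*γ1) R2 = -45/16 + 9/20*γ12 + 63/4*γ13 - 9/20*γ14
(-2/3*γ2) R2 = 2/15 + 5/6*γ12 + 14/3*γ23 - 2/15*γ24
(1/2*γ3) R2 = 7/2 - 5/8*γ13 + 1/10*γ23 + 1/10*γ34
(-7/5*γ4) R2 = 7/25 + 7/4*γ14 - 7/25*γ24 - 49/5*γ34
Summing the partial products and collecting blades:
Answer: 1321/1200 + 77/60*γ12 + 121/8*γ13 + 13/10*γ14 + 143/30*γ23 - 31/75*γ24 - 97/10*γ34


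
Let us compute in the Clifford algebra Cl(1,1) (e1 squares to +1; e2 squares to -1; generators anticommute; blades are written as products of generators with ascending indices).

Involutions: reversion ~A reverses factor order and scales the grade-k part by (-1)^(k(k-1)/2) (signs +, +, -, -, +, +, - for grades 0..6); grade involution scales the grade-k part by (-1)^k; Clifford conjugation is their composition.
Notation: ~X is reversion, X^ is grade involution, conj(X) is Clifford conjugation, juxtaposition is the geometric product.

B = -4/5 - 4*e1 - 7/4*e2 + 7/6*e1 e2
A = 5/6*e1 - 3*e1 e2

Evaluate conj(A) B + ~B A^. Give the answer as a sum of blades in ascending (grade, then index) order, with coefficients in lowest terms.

first term: 41/6 + 71/12*e1 + 397/36*e2 - 113/120*e1 e2
second term: 41/6 + 71/12*e1 + 397/36*e2 + 113/120*e1 e2
Answer: 41/3 + 71/6*e1 + 397/18*e2


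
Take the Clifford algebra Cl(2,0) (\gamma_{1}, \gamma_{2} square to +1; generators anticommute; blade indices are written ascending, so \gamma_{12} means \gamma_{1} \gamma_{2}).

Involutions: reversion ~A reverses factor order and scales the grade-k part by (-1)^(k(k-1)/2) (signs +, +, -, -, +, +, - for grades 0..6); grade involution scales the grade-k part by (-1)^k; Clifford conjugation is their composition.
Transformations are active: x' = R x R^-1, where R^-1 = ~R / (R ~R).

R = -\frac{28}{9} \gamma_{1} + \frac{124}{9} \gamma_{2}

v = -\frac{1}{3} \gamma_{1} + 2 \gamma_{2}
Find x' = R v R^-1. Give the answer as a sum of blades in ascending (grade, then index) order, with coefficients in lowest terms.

~R = -\frac{28}{9} \gamma_{1} + \frac{124}{9} \gamma_{2}, and R ~R = \frac{16160}{81}, so R^-1 = ~R / (\frac{16160}{81}).
R v = \frac{772}{27} - \frac{44}{27} \gamma_{12}
Answer: -\frac{282}{505} \gamma_{1} + \frac{2953}{1515} \gamma_{2}


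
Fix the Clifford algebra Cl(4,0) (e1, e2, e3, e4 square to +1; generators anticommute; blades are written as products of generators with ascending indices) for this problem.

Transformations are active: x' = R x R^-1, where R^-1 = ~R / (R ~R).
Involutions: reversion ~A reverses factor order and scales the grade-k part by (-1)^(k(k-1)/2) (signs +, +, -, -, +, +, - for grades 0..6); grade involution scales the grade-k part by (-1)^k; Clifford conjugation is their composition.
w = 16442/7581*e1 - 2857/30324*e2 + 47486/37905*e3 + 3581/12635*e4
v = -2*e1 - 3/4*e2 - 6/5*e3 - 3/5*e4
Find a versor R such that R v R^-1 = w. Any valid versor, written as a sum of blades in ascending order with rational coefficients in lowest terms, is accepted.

Equal squares first: v^2 = w^2 = 509/80. Then v + w = 1280/7581*e1 - 6400/7581*e2 + 400/7581*e3 - 800/2527*e4 is a versor taking v to w, provided it is invertible.
Answer: 1280/7581*e1 - 6400/7581*e2 + 400/7581*e3 - 800/2527*e4


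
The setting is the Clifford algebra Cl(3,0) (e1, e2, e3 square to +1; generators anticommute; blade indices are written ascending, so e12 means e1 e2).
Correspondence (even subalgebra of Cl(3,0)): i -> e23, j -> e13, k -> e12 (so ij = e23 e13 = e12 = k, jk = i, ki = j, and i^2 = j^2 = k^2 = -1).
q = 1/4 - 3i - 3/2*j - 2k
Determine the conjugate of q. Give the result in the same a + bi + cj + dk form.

In blades: q = 1/4 - 2*e12 - 3/2*e13 - 3*e23.
Quaternion conjugation is reversion on the even subalgebra: the scalar is fixed and every grade-2 blade flips sign, giving 1/4 + 2*e12 + 3/2*e13 + 3*e23; translating back:
Answer: 1/4 + 3i + 3/2*j + 2k


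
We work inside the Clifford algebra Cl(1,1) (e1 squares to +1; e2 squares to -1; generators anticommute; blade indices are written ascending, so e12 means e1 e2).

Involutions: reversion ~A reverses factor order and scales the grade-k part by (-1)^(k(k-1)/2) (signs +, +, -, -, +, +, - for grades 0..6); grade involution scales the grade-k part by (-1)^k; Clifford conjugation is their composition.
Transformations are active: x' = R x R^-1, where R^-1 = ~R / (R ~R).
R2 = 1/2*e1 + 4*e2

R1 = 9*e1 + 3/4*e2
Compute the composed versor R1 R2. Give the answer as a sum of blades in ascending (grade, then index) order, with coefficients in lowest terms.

Distribute over the terms of R1 (each basis-blade product reordered to ascending indices, repeated generators contracted through their squares):
(9*e1) R2 = 9/2 + 36*e12
(3/4*e2) R2 = -3 - 3/8*e12
Summing the partial products and collecting blades:
Answer: 3/2 + 285/8*e12


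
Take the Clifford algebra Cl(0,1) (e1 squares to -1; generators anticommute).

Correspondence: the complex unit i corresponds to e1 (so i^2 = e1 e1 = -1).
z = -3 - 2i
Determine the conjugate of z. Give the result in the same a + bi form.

In blades: z = -3 - 2*e1.
Conjugation here is Clifford conjugation: the scalar is fixed and the grade-1 and grade-2 blades all flip sign, giving -3 + 2*e1; translating back:
Answer: -3 + 2i


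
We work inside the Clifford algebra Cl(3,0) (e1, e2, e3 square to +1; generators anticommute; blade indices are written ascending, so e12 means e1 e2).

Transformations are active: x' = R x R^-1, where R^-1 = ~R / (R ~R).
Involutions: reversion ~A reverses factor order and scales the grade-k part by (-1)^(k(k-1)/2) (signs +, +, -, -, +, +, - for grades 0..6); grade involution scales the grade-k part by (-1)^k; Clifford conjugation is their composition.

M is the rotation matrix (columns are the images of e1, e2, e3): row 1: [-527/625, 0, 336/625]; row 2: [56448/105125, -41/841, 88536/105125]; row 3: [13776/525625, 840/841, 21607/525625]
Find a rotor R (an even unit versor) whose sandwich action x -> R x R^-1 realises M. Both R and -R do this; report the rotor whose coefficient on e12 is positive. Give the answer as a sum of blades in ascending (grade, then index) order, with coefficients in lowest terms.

Method: write R = a + b12*e12 + b13*e13 + b23*e23 with a^2 + b12^2 + b13^2 + b23^2 = 1 (so R^-1 = ~R). Expanding the columns R e_j ~R gives tr M = 4a^2 - 1 and, from the antisymmetric part, M21 - M12 = -4a*b12, M13 - M31 = 4a*b13, M32 - M23 = -4a*b23.
Here tr M = -17889/21025, so a^2 = (1 + tr M)/4 = 784/21025 and a = ±28/145. Taking a = 28/145: M21 - M12 = 56448/105125, M13 - M31 = 10752/21025, M32 - M23 = 16464/105125, giving b12 = -504/725, b13 = 96/145, b23 = -147/725, i.e. R = 28/145 - 504/725*e12 + 96/145*e13 - 147/725*e23.
Its e12 coefficient is negative, so report the other preimage -R.
Answer: -28/145 + 504/725*e12 - 96/145*e13 + 147/725*e23. Recall the cover is two-to-one: with M of trace -17889/21025, both preimages act alike, and the stated e12 sign chooses the sheet.


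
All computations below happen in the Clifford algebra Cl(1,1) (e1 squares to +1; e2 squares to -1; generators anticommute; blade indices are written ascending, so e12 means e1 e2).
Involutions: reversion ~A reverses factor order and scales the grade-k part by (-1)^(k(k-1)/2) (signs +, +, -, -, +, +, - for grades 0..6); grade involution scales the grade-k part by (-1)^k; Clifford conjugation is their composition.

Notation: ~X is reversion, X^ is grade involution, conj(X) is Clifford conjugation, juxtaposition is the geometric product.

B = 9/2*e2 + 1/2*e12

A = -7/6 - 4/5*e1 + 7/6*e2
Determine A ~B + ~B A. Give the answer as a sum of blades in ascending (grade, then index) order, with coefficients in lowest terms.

first term: -21/4 - 7/12*e1 - 97/20*e2 - 181/60*e12
second term: -21/4 + 7/12*e1 - 113/20*e2 + 251/60*e12
Answer: -21/2 - 21/2*e2 + 7/6*e12


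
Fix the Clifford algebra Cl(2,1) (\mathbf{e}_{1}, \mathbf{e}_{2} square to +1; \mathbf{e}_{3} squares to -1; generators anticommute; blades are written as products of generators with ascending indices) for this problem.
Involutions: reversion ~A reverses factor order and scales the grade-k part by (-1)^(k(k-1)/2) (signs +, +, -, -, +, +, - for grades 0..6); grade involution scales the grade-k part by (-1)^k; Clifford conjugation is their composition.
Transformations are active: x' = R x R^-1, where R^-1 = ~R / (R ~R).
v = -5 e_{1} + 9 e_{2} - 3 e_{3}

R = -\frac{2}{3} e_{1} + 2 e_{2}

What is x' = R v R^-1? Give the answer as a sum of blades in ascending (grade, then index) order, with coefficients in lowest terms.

~R = -\frac{2}{3} e_{1} + 2 e_{2}, and R ~R = \frac{40}{9}, so R^-1 = ~R / (\frac{40}{9}).
R v = \frac{64}{3} + 4 e_{1} e_{2} + 2 e_{1} e_{3} - 6 e_{2} e_{3}
Answer: -\frac{7}{5} e_{1} + \frac{51}{5} e_{2} + 3 e_{3}


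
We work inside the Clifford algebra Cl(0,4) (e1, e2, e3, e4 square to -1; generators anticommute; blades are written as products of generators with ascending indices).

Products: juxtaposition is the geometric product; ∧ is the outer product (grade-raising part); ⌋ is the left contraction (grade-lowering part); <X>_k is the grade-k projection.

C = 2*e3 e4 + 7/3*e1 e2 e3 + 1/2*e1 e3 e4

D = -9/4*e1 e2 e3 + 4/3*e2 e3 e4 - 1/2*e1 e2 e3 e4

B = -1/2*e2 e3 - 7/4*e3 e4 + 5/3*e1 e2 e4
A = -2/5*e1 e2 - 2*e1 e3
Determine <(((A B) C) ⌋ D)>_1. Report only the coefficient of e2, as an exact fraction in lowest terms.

step 1: 2/3*e4 + e1 e2 - 1/5*e1 e3 - 7/2*e1 e4 + 10/3*e2 e3 e4 + 7/10*e1 e2 e3 e4
step 2: -449/60*e2 - 11/4*e3 - 23/15*e4 + 4/15*e1 e2 - 22/3*e1 e3 + 368/45*e1 e4 - 23/3*e2 e3 e4 + 4/9*e1 e2 e3 e4
step 3: -94/9 - 23/6*e1 + 33/2*e2 + 3/5*e3 - 99/16*e1 e2 + 1347/80*e1 e3 + 92/15*e2 e3 + 91/9*e3 e4 + 23/30*e1 e2 e3 - 11/8*e1 e2 e4 + 449/120*e1 e3 e4
step 4: -23/6*e1 + 33/2*e2 + 3/5*e3
Answer: 33/2


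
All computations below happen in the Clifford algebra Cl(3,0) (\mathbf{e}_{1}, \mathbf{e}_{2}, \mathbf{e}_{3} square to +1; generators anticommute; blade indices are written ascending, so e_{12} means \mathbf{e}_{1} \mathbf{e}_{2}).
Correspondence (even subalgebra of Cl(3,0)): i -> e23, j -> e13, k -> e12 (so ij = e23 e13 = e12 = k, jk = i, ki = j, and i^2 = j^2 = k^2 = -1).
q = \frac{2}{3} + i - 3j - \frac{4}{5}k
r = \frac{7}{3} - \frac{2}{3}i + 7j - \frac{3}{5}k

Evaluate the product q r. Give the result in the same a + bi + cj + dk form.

In blades: q = \frac{2}{3} - \frac{4}{5} e_{12} - 3 e_{13} + e_{23}, r = \frac{7}{3} - \frac{3}{5} e_{12} + 7 e_{13} - \frac{2}{3} e_{23}.
Distribute q over r term by term (generator squares from the signature, products reordered to ascending indices): (\frac{2}{3})*r = \frac{14}{9} - \frac{2}{5} e_{12} + \frac{14}{3} e_{13} - \frac{4}{9} e_{23}; (-\frac{4}{5} e_{12})*r = -\frac{12}{25} - \frac{28}{15} e_{12} + \frac{8}{15} e_{13} + \frac{28}{5} e_{23}; (-3 e_{13})*r = 21 - 2 e_{12} - 7 e_{13} + \frac{9}{5} e_{23}; (e_{23})*r = \frac{2}{3} + 7 e_{12} + \frac{3}{5} e_{13} + \frac{7}{3} e_{23}.
Sum: \frac{5117}{225} + \frac{41}{15} e_{12} - \frac{6}{5} e_{13} + \frac{418}{45} e_{23}; translating back through the correspondence:
Answer: \frac{5117}{225} + \frac{418}{45}i - \frac{6}{5}j + \frac{41}{15}k


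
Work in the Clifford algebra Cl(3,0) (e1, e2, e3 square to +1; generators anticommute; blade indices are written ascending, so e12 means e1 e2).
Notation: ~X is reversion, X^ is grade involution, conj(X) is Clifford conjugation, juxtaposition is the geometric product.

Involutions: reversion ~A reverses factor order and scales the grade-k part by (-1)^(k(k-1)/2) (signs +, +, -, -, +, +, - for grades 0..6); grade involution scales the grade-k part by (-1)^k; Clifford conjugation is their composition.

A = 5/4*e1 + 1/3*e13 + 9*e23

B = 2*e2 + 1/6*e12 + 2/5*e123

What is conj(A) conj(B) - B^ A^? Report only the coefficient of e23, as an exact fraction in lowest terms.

first term: 18/5*e1 + 3/40*e2 - 18*e3 + 5/2*e12 - 3/2*e13 - 4/9*e23 - 2/3*e123
second term: 18/5*e1 + 3/40*e2 - 18*e3 - 5/2*e12 + 3/2*e13 + 4/9*e23 + 2/3*e123
Answer: -8/9


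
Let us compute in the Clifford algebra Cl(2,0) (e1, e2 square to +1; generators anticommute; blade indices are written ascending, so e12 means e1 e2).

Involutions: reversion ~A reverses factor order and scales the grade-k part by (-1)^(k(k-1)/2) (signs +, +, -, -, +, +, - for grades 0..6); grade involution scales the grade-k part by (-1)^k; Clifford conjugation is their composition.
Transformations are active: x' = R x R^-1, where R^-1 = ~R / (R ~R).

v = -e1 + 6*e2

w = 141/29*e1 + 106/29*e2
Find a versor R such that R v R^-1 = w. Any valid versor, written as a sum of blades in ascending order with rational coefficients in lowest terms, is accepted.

Why this works: both vectors square to 37, so q(v) = q(w) and R = v + w = 112/29*e1 + 280/29*e2 carries v to w — its own direction survives, the complement (v - w)/2 flips.
Answer: 112/29*e1 + 280/29*e2


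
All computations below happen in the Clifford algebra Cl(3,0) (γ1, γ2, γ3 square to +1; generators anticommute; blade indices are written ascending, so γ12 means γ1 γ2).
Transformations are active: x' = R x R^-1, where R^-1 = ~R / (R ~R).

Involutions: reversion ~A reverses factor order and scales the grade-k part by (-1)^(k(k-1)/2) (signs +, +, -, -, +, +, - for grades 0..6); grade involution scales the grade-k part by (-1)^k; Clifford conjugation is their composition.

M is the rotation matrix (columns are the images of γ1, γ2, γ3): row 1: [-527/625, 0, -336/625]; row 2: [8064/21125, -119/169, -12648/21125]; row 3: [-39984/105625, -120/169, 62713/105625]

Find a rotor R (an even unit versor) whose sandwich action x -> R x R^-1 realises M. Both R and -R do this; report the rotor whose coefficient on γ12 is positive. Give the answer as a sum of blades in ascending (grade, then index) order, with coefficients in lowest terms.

Method: write R = a + b12*γ12 + b13*γ13 + b23*γ23 with a^2 + b12^2 + b13^2 + b23^2 = 1 (so R^-1 = ~R). Expanding the columns R e_j ~R gives tr M = 4a^2 - 1 and, from the antisymmetric part, M21 - M12 = -4a*b12, M13 - M31 = 4a*b13, M32 - M23 = -4a*b23.
Here tr M = -4029/4225, so a^2 = (1 + tr M)/4 = 49/4225 and a = ±7/65. Taking a = 7/65: M21 - M12 = 8064/21125, M13 - M31 = -672/4225, M32 - M23 = -2352/21125, giving b12 = -288/325, b13 = -24/65, b23 = 84/325, i.e. R = 7/65 - 288/325*γ12 - 24/65*γ13 + 84/325*γ23.
Its γ12 coefficient is negative, so report the other preimage -R.
Answer: -7/65 + 288/325*γ12 + 24/65*γ13 - 84/325*γ23. Why the constraint matters: R and -R act identically through the sandwich — M has trace -4029/4225 either way — so only the sign condition on γ12 picks one of the two preimages.


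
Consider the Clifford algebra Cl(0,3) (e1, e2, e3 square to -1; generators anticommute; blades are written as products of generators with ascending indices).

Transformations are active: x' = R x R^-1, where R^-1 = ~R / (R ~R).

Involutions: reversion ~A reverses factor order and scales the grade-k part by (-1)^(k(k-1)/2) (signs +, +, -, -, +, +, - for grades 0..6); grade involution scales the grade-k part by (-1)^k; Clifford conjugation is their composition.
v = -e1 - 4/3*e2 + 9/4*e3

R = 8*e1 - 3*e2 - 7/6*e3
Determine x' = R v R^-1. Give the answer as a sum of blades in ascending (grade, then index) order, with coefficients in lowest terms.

~R = 8*e1 - 3*e2 - 7/6*e3, and R ~R = -2677/36, so R^-1 = ~R / (-2677/36).
R v = 53/8 - 41/3*e1 e2 + 101/6*e1 e3 - 299/36*e2 e3
Answer: -1139/2677*e1 + 15001/8031*e2 - 21867/10708*e3


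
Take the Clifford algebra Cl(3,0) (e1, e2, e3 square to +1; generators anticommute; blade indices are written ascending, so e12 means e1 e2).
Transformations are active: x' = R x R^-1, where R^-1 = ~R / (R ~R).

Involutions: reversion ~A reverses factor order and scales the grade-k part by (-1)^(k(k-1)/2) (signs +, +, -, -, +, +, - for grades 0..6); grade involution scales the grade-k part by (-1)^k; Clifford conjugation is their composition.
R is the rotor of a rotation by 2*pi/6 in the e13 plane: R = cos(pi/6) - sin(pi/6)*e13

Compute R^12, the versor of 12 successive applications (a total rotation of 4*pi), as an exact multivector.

Half-angle bookkeeping: 12 applications in e13 add up to rotor phase 12*pi/6 = 2*pi, so R^12 = cos(2*pi) - sin(2*pi)*e13.
cos(2*pi) = 1 and sin(2*pi) = 0, so R^12 = 1. The total rotation 4*pi is 2 full turns, so every vector returns to itself, yet the rotor is +1, back on the identity sheet (an even number of 2*pi turns).
Answer: 1


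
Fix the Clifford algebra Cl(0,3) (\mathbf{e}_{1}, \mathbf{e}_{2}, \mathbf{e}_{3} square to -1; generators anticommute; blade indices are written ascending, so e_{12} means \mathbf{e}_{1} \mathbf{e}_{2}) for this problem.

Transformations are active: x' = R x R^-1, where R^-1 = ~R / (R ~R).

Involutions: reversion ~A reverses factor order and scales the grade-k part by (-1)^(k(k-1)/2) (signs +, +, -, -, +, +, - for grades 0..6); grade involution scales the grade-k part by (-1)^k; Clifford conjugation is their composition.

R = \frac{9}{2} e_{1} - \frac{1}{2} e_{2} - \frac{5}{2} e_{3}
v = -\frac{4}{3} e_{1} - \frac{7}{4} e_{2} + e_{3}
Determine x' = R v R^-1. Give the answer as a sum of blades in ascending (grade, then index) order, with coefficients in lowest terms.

~R = \frac{9}{2} e_{1} - \frac{1}{2} e_{2} - \frac{5}{2} e_{3}, and R ~R = -\frac{107}{4}, so R^-1 = ~R / (-\frac{107}{4}).
R v = \frac{61}{8} - \frac{205}{24} e_{12} + \frac{7}{6} e_{13} - \frac{39}{8} e_{23}
Answer: -\frac{791}{642} e_{1} + \frac{871}{428} e_{2} + \frac{91}{214} e_{3}


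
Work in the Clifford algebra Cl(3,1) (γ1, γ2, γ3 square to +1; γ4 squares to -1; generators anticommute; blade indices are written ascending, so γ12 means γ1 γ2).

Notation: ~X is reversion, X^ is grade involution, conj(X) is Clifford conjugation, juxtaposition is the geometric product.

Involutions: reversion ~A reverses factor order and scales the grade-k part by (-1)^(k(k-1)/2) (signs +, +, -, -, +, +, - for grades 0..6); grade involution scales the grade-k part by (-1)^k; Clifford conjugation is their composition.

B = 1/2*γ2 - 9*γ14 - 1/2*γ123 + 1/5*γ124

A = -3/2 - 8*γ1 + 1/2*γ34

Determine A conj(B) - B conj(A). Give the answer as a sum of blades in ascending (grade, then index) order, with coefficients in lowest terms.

first term: 3/4*γ2 - 72*γ4 + 4*γ12 - 9/2*γ13 - 27/2*γ14 + 4*γ23 - 8/5*γ24 + 13/20*γ123 - 1/20*γ124 - 1/4*γ234
second term: -3/4*γ2 + 72*γ4 - 4*γ12 + 9/2*γ13 + 27/2*γ14 - 4*γ23 + 8/5*γ24 + 13/20*γ123 - 1/20*γ124 - 1/4*γ234
Answer: 3/2*γ2 - 144*γ4 + 8*γ12 - 9*γ13 - 27*γ14 + 8*γ23 - 16/5*γ24


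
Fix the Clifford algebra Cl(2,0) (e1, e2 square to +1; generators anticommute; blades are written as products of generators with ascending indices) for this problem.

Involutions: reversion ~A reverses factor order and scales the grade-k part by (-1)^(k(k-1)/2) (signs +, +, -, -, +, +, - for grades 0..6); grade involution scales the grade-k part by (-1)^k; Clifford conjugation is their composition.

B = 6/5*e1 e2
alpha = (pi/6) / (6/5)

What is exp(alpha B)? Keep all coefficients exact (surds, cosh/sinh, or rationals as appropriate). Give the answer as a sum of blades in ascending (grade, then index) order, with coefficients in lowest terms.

B^2 = (6/5)^2*(e1 e2)^2 = 36/25*(-1) = -36/25 (a basis 2-blade squares to minus the product of its generators' squares).
B^2 = -36/25 — since the square is negative, the closed form is circular: l = 6/5, alpha*l = pi/6, so exp(alpha B) = cos(pi/6) + (sin(pi/6)/(6/5))*B = sqrt(3)/2 + (5/12)*B.
Answer: sqrt(3)/2 + 1/2*e1 e2


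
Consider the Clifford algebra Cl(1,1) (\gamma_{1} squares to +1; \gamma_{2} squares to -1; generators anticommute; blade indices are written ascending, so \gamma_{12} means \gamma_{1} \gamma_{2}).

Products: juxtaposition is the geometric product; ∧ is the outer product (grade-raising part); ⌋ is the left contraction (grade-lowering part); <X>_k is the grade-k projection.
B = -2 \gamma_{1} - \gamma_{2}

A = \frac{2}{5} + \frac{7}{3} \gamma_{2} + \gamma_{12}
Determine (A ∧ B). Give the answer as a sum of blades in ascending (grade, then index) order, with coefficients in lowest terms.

step 1: -\frac{4}{5} \gamma_{1} - \frac{2}{5} \gamma_{2} + \frac{14}{3} \gamma_{12}
Answer: -\frac{4}{5} \gamma_{1} - \frac{2}{5} \gamma_{2} + \frac{14}{3} \gamma_{12}


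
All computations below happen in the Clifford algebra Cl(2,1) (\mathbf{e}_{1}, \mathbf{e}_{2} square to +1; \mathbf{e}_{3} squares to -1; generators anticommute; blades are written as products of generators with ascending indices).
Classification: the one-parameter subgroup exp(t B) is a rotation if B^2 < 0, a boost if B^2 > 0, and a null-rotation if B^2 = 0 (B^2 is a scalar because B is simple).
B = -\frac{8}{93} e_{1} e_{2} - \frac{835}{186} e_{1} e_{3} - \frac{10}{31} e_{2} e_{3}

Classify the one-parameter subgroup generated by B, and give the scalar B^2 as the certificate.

B^2 term by term: the squares give (-\frac{8}{93})^2*(e_{1} e_{2})^2 + (-\frac{835}{186})^2*(e_{1} e_{3})^2 + (-\frac{10}{31})^2*(e_{2} e_{3})^2 = \frac{64}{8649}*(-1) + \frac{697225}{34596}*(+1) + \frac{100}{961}*(+1) = \frac{81}{4} (each basis 2-blade squares to minus the product of its generators' squares); cross terms between blades sharing an index anticommute and cancel. So B^2 = \frac{81}{4}.
Answer: boost, certificate B^2 = \frac{81}{4}. B^2 = \frac{81}{4} is basis-independent, so its sign is the whole story.


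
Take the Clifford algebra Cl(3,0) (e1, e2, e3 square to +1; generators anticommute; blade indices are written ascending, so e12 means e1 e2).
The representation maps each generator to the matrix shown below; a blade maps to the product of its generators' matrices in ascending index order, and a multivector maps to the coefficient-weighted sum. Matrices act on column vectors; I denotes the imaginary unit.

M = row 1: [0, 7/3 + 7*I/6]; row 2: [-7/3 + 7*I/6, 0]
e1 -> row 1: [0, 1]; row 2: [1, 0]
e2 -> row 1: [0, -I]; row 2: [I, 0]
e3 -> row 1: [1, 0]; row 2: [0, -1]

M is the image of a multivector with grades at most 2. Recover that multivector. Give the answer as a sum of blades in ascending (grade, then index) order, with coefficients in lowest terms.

Method: 1, rho(e1), rho(e2), rho(e3) form a trace-orthogonal basis of the 2x2 complex matrices (tr(X Y) = 2 if X = Y, else 0), so M = m0*1 + m1*rho(e1) + m2*rho(e2) + m3*rho(e3) with m0 = tr(M)/2 = 0, m1 = tr(M rho(e1))/2 = 7*I/6, m2 = tr(M rho(e2))/2 = 7*I/3, m3 = tr(M rho(e3))/2 = 0.
Multiplying table entries, the bivector images are rho(e12) = I*rho(e3), rho(e13) = -I*rho(e2), rho(e23) = I*rho(e1); with real blade coefficients the real parts of m0..m3 are the coefficients of 1, e1, e2, e3 and the imaginary parts give the bivectors (e23: Im m1, e13: -Im m2, e12: Im m3).
Answer: -7/3*e13 + 7/6*e23


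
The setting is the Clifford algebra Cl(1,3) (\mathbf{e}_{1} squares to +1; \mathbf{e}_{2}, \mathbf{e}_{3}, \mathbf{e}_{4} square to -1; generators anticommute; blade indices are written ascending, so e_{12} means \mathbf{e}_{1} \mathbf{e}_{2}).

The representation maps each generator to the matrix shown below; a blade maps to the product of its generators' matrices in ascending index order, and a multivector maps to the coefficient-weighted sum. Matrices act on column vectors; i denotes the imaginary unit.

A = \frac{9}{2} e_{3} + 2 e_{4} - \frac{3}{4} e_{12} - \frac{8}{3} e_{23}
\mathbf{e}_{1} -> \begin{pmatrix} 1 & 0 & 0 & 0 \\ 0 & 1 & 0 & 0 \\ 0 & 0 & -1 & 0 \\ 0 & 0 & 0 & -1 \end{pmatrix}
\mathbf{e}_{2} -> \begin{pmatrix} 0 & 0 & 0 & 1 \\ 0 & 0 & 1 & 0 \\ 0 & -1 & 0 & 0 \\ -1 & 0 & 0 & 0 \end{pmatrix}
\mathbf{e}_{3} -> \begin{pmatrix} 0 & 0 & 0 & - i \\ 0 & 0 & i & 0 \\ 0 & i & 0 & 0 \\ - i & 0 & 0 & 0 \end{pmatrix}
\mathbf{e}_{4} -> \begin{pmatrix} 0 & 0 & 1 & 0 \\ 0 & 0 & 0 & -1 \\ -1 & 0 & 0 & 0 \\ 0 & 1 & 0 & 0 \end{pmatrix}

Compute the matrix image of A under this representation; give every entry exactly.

Bivector images (products of the table entries): rho(e_{12}) = rho(\mathbf{e}_{1})rho(\mathbf{e}_{2}) = \begin{pmatrix} 0 & 0 & 0 & 1 \\ 0 & 0 & 1 & 0 \\ 0 & 1 & 0 & 0 \\ 1 & 0 & 0 & 0 \end{pmatrix}; rho(e_{23}) = rho(\mathbf{e}_{2})rho(\mathbf{e}_{3}) = \begin{pmatrix} - i & 0 & 0 & 0 \\ 0 & i & 0 & 0 \\ 0 & 0 & - i & 0 \\ 0 & 0 & 0 & i \end{pmatrix}.
M = (\frac{9}{2})*rho(e_{3}) + (2)*rho(e_{4}) + (-\frac{3}{4})*rho(e_{12}) + (-\frac{8}{3})*rho(e_{23}), summed entrywise:
Answer: \begin{pmatrix} \frac{8 i}{3} & 0 & 2 & - \frac{3}{4} - \frac{9 i}{2} \\ 0 & - \frac{8 i}{3} & - \frac{3}{4} + \frac{9 i}{2} & -2 \\ -2 & - \frac{3}{4} + \frac{9 i}{2} & \frac{8 i}{3} & 0 \\ - \frac{3}{4} - \frac{9 i}{2} & 2 & 0 & - \frac{8 i}{3} \end{pmatrix}


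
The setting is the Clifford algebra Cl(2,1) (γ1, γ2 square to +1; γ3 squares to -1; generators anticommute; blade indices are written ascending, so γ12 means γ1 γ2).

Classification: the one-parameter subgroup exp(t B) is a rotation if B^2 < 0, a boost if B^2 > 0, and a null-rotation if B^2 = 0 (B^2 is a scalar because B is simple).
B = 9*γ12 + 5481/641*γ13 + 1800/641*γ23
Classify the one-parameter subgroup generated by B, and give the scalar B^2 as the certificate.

B^2 term by term: the squares give (9)^2*(γ12)^2 + (5481/641)^2*(γ13)^2 + (1800/641)^2*(γ23)^2 = 81*(-1) + 30041361/410881*(+1) + 3240000/410881*(+1) = 0 (each basis 2-blade squares to minus the product of its generators' squares); cross terms between blades sharing an index anticommute and cancel. So B^2 = 0.
Answer: null-rotation, certificate B^2 = 0. Why this suffices: the scalar 0 survives any versor conjugation, so its sign alone determines the class however B is presented.


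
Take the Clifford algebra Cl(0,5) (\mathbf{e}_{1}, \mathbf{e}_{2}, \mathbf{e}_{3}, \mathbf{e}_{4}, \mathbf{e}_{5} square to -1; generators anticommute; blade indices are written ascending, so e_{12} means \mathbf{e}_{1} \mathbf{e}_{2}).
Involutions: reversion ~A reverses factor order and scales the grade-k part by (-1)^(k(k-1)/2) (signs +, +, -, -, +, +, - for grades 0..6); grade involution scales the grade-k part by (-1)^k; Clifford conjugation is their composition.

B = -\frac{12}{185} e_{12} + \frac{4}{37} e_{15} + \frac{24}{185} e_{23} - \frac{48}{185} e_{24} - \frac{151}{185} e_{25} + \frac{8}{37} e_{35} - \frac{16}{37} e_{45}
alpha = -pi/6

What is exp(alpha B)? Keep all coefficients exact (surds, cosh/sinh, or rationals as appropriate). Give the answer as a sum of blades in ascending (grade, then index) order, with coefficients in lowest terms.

B^2 term by term: the squares give (-\frac{12}{185})^2*(e_{12})^2 + (\frac{4}{37})^2*(e_{15})^2 + (\frac{24}{185})^2*(e_{23})^2 + (-\frac{48}{185})^2*(e_{24})^2 + (-\frac{151}{185})^2*(e_{25})^2 + (\frac{8}{37})^2*(e_{35})^2 + (-\frac{16}{37})^2*(e_{45})^2 = \frac{144}{34225}*(-1) + \frac{16}{1369}*(-1) + \frac{576}{34225}*(-1) + \frac{2304}{34225}*(-1) + \frac{22801}{34225}*(-1) + \frac{64}{1369}*(-1) + \frac{256}{1369}*(-1) = -1 (each basis 2-blade squares to minus the product of its generators' squares); cross terms between blades sharing an index anticommute and cancel; the commuting (index-disjoint) pairs give grade-4 terms 2*c*c'*(blade product), which cancel blade by blade — e_{1235}: -\frac{192}{6845} + \frac{192}{6845} = 0; e_{1245}: \frac{384}{6845} - \frac{384}{6845} = 0; e_{2345}: -\frac{768}{6845} + \frac{768}{6845} = 0 — confirming B is simple. So B^2 = -1.
B^2 = -1 — the series telescopes trigonometrically here: l = 1, alpha*l = - \frac{\pi}{6}, so exp(alpha B) = cos(- \frac{\pi}{6}) + (sin(- \frac{\pi}{6})/1)*B = \frac{\sqrt{3}}{2} + (- \frac{1}{2})*B.
Answer: \frac{\sqrt{3}}{2} + \frac{6}{185} e_{12} - \frac{2}{37} e_{15} - \frac{12}{185} e_{23} + \frac{24}{185} e_{24} + \frac{151}{370} e_{25} - \frac{4}{37} e_{35} + \frac{8}{37} e_{45}
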